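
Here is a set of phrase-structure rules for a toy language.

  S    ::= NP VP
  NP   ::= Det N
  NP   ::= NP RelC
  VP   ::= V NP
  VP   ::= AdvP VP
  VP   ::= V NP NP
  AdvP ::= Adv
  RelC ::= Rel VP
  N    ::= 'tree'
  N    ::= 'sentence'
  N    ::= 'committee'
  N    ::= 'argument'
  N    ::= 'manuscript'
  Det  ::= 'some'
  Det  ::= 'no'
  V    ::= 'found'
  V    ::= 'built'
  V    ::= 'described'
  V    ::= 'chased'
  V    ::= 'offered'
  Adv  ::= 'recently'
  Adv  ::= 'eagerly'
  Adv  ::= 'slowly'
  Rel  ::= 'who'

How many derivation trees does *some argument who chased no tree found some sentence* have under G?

1

[S [NP [NP [Det some] [N argument]] [RelC [Rel who] [VP [V chased] [NP [Det no] [N tree]]]]] [VP [V found] [NP [Det some] [N sentence]]]]
No rule offers an alternative attachment or grouping for any span, so this is the only derivation.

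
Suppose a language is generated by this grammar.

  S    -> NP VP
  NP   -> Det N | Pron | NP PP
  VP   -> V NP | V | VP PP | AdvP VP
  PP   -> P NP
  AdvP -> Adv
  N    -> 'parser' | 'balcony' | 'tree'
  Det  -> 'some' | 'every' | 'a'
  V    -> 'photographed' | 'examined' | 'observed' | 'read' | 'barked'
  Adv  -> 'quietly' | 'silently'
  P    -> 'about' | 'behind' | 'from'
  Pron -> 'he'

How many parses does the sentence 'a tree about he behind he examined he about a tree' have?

Two of the 4 distinct bracketings:
[S [NP [NP [Det a] [N tree]] [PP [P about] [NP [NP [Pron he]] [PP [P behind] [NP [Pron he]]]]]] [VP [V examined] [NP [NP [Pron he]] [PP [P about] [NP [Det a] [N tree]]]]]]
[S [NP [NP [Det a] [N tree]] [PP [P about] [NP [NP [Pron he]] [PP [P behind] [NP [Pron he]]]]]] [VP [VP [V examined] [NP [Pron he]]] [PP [P about] [NP [Det a] [N tree]]]]]
The difference turns on whether VP → VP PP is used at the relevant span, versus an alternative expansion of VP.

4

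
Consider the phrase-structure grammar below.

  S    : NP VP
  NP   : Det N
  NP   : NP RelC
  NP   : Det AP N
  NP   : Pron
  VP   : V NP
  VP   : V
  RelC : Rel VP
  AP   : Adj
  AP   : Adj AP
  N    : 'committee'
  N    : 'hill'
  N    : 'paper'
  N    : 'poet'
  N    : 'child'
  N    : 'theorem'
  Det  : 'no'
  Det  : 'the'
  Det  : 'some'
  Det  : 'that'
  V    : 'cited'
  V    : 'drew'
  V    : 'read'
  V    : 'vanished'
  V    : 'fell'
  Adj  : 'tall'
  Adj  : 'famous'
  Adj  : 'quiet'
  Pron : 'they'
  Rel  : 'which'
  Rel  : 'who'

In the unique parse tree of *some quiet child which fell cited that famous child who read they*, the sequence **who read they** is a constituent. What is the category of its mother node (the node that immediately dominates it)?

NP

[S [NP [NP [Det some] [AP [Adj quiet]] [N child]] [RelC [Rel which] [VP [V fell]]]] [VP [V cited] [NP [NP [Det that] [AP [Adj famous]] [N child]] [RelC [Rel who] [VP [V read] [NP [Pron they]]]]]]]
The span 'who read they' is the RelC node built by RelC → Rel VP.
Its mother is the NP built by NP → NP RelC.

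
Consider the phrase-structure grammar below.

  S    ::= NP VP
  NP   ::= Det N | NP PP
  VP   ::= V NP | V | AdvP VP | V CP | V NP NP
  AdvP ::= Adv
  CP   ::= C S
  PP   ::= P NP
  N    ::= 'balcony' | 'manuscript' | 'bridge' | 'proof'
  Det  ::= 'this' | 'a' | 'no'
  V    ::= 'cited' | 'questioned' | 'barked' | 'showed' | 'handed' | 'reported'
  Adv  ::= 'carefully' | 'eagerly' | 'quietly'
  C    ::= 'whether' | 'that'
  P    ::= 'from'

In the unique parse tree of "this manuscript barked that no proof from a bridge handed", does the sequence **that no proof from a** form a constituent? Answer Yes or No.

No

[S [NP [Det this] [N manuscript]] [VP [V barked] [CP [C that] [S [NP [NP [Det no] [N proof]] [PP [P from] [NP [Det a] [N bridge]]]] [VP [V handed]]]]]]
The smallest constituent containing 'that no proof from a' is the CP spanning 'that no proof from a bridge handed'; no single node in the tree dominates exactly the given words.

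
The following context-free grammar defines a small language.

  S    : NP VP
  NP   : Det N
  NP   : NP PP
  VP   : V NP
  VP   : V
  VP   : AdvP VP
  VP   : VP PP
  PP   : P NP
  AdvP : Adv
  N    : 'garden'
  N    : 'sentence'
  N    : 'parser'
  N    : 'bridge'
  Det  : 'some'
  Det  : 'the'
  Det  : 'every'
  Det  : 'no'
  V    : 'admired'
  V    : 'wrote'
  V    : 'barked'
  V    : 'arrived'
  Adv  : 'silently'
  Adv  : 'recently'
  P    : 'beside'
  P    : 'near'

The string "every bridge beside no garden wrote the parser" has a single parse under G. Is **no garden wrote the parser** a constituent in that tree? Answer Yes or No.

[S [NP [NP [Det every] [N bridge]] [PP [P beside] [NP [Det no] [N garden]]]] [VP [V wrote] [NP [Det the] [N parser]]]]
The smallest constituent containing 'no garden wrote the parser' is the S spanning 'every bridge beside no garden wrote the parser'; no single node in the tree dominates exactly the given words.

No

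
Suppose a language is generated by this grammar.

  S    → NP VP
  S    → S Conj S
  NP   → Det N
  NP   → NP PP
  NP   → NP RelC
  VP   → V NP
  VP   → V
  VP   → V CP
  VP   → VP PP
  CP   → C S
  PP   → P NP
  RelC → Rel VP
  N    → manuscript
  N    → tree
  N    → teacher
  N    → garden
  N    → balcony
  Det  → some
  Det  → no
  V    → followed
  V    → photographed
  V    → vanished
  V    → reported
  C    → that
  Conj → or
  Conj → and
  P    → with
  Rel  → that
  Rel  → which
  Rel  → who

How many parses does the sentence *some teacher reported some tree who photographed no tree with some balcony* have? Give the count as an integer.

Two of the 4 distinct bracketings:
[S [NP [Det some] [N teacher]] [VP [V reported] [NP [NP [NP [Det some] [N tree]] [RelC [Rel who] [VP [V photographed] [NP [Det no] [N tree]]]]] [PP [P with] [NP [Det some] [N balcony]]]]]]
[S [NP [Det some] [N teacher]] [VP [V reported] [NP [NP [Det some] [N tree]] [RelC [Rel who] [VP [V photographed] [NP [NP [Det no] [N tree]] [PP [P with] [NP [Det some] [N balcony]]]]]]]]]
The trees differ in how a recursive rule is bracketed over the same span.

4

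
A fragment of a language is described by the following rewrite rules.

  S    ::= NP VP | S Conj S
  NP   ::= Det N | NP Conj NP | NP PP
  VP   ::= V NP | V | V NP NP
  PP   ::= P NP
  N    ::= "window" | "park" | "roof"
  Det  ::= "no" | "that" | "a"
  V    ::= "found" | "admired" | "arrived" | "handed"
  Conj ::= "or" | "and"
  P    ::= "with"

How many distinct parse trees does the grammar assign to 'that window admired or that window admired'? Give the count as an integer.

[S [S [NP [Det that] [N window]] [VP [V admired]]] [Conj or] [S [NP [Det that] [N window]] [VP [V admired]]]]
No rule offers an alternative attachment or grouping for any span, so this is the only derivation.

1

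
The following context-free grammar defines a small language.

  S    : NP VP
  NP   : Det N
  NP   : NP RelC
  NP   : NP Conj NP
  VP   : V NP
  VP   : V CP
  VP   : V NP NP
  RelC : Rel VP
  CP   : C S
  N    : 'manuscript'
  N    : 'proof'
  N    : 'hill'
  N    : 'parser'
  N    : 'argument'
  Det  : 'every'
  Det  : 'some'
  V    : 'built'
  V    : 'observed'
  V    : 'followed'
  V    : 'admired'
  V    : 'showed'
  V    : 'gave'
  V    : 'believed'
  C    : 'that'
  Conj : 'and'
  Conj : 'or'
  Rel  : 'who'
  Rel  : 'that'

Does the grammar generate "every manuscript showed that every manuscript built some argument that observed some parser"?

Grammatical

[S [NP [Det every] [N manuscript]] [VP [V showed] [CP [C that] [S [NP [Det every] [N manuscript]] [VP [V built] [NP [NP [Det some] [N argument]] [RelC [Rel that] [VP [V observed] [NP [Det some] [N parser]]]]]]]]]]
The bracketing above is licensed at every node by one of the given productions, with S at the root.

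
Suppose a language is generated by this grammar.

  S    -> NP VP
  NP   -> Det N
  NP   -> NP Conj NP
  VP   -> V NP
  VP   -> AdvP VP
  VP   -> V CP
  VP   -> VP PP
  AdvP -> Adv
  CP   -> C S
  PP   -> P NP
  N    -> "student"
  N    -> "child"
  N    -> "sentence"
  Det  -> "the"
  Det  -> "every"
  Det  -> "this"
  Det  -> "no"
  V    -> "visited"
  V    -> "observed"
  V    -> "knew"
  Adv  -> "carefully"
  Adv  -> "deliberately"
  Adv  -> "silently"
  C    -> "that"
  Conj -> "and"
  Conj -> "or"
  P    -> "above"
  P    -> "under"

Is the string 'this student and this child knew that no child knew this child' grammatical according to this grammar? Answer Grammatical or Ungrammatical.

[S [NP [NP [Det this] [N student]] [Conj and] [NP [Det this] [N child]]] [VP [V knew] [CP [C that] [S [NP [Det no] [N child]] [VP [V knew] [NP [Det this] [N child]]]]]]]
Each bracket corresponds to one application of a listed rule, so the string is derivable from S.

Grammatical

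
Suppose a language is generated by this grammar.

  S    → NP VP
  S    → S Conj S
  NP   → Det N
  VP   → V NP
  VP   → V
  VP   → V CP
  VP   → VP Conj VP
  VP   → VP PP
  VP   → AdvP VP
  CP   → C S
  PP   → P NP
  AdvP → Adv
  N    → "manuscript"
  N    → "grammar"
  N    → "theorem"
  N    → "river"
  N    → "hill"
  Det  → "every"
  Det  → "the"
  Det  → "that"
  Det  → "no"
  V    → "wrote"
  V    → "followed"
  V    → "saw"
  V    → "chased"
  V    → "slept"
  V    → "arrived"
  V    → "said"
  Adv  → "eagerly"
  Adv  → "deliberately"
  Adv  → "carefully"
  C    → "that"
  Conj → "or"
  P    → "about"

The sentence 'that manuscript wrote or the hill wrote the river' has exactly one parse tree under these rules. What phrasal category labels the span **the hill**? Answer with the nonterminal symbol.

[S [S [NP [Det that] [N manuscript]] [VP [V wrote]]] [Conj or] [S [NP [Det the] [N hill]] [VP [V wrote] [NP [Det the] [N river]]]]]
The span 'the hill' is the NP node built by NP → Det N.

NP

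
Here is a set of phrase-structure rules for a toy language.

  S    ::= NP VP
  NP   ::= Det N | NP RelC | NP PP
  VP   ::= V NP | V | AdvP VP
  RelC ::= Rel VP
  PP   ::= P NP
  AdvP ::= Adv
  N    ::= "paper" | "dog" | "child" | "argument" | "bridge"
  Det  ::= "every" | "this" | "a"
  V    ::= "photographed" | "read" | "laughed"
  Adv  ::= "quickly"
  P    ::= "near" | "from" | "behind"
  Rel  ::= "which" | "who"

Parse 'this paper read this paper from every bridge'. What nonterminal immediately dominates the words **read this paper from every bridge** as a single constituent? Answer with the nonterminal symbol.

S
  NP
    Det: this
    N: paper
  VP
    V: read
    NP
      NP
        Det: this
        N: paper
      PP
        P: from
        NP
          Det: every
          N: bridge
The span 'read this paper from every bridge' is the VP node built by VP → V NP.

VP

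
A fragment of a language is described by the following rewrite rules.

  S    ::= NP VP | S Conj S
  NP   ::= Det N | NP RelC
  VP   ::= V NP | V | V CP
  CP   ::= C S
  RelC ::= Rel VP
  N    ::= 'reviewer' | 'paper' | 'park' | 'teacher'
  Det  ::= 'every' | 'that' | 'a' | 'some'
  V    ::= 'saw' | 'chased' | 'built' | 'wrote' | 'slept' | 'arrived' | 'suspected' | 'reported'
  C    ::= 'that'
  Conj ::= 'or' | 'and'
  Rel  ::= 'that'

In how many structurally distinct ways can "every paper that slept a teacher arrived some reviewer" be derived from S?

1

[S [NP [NP [Det every] [N paper]] [RelC [Rel that] [VP [V slept] [NP [Det a] [N teacher]]]]] [VP [V arrived] [NP [Det some] [N reviewer]]]]
No rule offers an alternative attachment or grouping for any span, so this is the only derivation.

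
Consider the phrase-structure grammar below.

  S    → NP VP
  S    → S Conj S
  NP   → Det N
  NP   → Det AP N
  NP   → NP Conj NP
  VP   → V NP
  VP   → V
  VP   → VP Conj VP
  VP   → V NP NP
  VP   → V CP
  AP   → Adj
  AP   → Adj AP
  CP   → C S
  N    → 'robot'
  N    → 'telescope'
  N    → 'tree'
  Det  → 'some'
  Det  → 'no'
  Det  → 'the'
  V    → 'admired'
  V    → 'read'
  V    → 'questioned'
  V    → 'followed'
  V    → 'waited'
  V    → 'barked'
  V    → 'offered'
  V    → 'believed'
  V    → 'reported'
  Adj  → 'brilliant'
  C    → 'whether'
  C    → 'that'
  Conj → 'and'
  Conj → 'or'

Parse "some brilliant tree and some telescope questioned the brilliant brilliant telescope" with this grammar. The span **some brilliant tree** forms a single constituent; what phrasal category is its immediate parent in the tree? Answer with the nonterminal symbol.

NP

S
  NP
    NP
      Det: some
      AP
        Adj: brilliant
      N: tree
    Conj: and
    NP
      Det: some
      N: telescope
  VP
    V: questioned
    NP
      Det: the
      AP
        Adj: brilliant
        AP
          Adj: brilliant
      N: telescope
The span 'some brilliant tree' is the NP node built by NP → Det AP N.
Its mother is the NP built by NP → NP Conj NP.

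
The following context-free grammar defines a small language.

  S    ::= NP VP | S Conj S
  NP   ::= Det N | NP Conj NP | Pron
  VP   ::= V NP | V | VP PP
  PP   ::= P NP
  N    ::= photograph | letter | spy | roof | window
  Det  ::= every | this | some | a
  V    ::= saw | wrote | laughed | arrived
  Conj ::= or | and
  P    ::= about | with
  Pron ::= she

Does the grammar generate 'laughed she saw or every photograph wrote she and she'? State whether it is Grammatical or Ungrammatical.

Ungrammatical

For S → NP VP, no prefix of the string parses as an NP. The alternative S rule S → S Conj S likewise has no satisfying split.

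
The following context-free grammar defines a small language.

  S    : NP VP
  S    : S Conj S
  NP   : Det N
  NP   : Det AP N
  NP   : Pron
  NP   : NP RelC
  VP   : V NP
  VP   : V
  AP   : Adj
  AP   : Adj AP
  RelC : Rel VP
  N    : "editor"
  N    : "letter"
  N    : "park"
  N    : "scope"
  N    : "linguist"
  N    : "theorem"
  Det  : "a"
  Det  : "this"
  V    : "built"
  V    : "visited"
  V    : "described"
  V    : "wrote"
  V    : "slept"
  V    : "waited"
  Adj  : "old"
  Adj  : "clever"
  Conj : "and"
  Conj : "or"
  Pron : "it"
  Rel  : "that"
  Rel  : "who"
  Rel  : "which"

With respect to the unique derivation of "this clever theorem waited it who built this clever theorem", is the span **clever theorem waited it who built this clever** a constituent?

[S [NP [Det this] [AP [Adj clever]] [N theorem]] [VP [V waited] [NP [NP [Pron it]] [RelC [Rel who] [VP [V built] [NP [Det this] [AP [Adj clever]] [N theorem]]]]]]]
The smallest constituent containing 'clever theorem waited it who built this clever' is the S spanning 'this clever theorem waited it who built this clever theorem'; no single node in the tree dominates exactly the given words.

No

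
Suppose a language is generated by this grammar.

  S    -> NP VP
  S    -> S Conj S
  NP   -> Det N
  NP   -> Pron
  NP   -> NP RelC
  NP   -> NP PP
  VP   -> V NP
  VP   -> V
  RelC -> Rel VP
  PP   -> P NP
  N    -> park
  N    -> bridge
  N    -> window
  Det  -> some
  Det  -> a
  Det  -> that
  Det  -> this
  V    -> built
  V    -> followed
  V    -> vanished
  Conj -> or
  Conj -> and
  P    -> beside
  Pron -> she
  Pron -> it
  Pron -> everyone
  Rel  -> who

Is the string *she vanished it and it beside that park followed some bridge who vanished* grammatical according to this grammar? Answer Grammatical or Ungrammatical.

[S [S [NP [Pron she]] [VP [V vanished] [NP [Pron it]]]] [Conj and] [S [NP [NP [Pron it]] [PP [P beside] [NP [Det that] [N park]]]] [VP [V followed] [NP [NP [Det some] [N bridge]] [RelC [Rel who] [VP [V vanished]]]]]]]
Every word is introduced by a lexical rule and the phrasal rules combine the resulting categories into a single S.

Grammatical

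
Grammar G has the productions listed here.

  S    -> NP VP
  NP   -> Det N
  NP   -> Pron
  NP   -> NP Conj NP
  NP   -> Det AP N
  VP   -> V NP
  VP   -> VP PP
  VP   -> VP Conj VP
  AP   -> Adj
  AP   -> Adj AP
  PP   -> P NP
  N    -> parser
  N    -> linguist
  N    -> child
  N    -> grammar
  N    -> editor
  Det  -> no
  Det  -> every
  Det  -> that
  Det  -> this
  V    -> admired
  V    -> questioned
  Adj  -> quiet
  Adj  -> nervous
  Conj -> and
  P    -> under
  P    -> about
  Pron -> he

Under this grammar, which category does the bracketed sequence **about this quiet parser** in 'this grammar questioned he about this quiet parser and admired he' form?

PP

[S [NP [Det this] [N grammar]] [VP [VP [VP [V questioned] [NP [Pron he]]] [PP [P about] [NP [Det this] [AP [Adj quiet]] [N parser]]]] [Conj and] [VP [V admired] [NP [Pron he]]]]]
The span 'about this quiet parser' is the PP node built by PP → P NP.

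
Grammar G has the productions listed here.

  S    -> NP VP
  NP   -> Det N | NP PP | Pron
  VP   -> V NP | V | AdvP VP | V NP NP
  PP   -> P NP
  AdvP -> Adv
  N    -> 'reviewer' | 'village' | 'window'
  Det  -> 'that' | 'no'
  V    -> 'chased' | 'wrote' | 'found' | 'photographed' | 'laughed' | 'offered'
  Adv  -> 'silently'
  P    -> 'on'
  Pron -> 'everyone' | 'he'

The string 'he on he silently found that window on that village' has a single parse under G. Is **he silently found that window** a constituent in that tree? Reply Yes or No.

No

[S [NP [NP [Pron he]] [PP [P on] [NP [Pron he]]]] [VP [AdvP [Adv silently]] [VP [V found] [NP [NP [Det that] [N window]] [PP [P on] [NP [Det that] [N village]]]]]]]
The smallest constituent containing 'he silently found that window' is the S spanning 'he on he silently found that window on that village'; no single node in the tree dominates exactly the given words.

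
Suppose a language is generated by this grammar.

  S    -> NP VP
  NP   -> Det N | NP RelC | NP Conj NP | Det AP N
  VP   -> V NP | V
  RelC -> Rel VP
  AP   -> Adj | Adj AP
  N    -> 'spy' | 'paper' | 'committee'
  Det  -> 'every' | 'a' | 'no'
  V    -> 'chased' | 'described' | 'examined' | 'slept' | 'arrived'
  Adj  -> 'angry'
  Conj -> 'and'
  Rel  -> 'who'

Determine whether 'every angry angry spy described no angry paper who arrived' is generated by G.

Grammatical

[S [NP [Det every] [AP [Adj angry] [AP [Adj angry]]] [N spy]] [VP [V described] [NP [NP [Det no] [AP [Adj angry]] [N paper]] [RelC [Rel who] [VP [V arrived]]]]]]
Every word is introduced by a lexical rule and the phrasal rules combine the resulting categories into a single S.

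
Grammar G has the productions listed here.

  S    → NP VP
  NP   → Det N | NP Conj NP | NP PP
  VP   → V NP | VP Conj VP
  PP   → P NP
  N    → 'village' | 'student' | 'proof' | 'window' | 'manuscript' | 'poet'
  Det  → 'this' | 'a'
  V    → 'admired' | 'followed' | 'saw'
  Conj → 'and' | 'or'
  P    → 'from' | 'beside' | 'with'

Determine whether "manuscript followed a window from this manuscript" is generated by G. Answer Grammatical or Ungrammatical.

For S → NP VP, no prefix of the string parses as an NP.

Ungrammatical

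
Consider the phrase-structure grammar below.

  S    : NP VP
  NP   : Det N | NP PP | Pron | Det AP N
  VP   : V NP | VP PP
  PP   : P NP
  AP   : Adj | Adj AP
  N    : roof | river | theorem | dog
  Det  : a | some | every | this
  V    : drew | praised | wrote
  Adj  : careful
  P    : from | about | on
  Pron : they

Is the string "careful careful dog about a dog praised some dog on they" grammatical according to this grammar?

Ungrammatical

For S → NP VP, no prefix of the string parses as an NP.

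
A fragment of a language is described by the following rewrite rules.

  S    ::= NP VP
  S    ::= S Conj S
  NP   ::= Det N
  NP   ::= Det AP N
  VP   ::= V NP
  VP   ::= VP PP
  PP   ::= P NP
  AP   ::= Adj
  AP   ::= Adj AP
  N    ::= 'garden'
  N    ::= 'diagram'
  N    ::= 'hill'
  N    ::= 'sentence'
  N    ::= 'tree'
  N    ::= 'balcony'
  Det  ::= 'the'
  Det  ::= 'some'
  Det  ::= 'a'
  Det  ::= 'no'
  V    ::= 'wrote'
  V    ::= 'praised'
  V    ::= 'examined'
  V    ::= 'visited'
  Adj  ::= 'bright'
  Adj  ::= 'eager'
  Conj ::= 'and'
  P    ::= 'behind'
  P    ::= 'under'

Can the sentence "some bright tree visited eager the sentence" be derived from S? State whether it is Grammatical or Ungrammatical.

Ungrammatical

A V word can never sit immediately before an Adj word in any string this grammar generates, so the substring 'visited eager' rules out a derivation.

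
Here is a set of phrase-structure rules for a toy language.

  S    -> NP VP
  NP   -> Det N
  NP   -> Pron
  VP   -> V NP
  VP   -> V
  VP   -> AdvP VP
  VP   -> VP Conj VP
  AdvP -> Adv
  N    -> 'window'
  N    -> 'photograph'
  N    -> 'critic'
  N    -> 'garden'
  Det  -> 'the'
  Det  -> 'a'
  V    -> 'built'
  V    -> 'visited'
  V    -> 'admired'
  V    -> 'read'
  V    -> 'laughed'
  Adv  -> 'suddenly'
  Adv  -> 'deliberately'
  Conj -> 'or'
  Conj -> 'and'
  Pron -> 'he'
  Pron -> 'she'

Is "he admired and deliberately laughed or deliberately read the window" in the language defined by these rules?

[S [NP [Pron he]] [VP [VP [V admired]] [Conj and] [VP [AdvP [Adv deliberately]] [VP [VP [V laughed]] [Conj or] [VP [AdvP [Adv deliberately]] [VP [V read] [NP [Det the] [N window]]]]]]]]
The bracketing above is licensed at every node by one of the given productions, with S at the root.

Grammatical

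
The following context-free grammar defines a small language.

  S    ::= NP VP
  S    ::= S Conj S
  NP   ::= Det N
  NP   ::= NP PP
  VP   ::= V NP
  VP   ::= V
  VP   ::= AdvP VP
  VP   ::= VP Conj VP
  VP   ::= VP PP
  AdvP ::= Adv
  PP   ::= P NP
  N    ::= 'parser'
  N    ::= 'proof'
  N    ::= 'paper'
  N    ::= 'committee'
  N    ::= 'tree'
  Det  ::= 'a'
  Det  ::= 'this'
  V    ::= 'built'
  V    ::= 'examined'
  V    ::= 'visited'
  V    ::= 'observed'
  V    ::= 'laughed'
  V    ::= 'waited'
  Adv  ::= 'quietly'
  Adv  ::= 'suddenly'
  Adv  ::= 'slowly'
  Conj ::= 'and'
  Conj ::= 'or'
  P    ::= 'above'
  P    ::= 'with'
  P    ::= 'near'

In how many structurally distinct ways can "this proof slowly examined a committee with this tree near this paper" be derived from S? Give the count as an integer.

9

Two of the 9 distinct bracketings:
[S [NP [Det this] [N proof]] [VP [AdvP [Adv slowly]] [VP [V examined] [NP [NP [Det a] [N committee]] [PP [P with] [NP [NP [Det this] [N tree]] [PP [P near] [NP [Det this] [N paper]]]]]]]]]
[S [NP [Det this] [N proof]] [VP [AdvP [Adv slowly]] [VP [V examined] [NP [NP [NP [Det a] [N committee]] [PP [P with] [NP [Det this] [N tree]]]] [PP [P near] [NP [Det this] [N paper]]]]]]]
The trees differ in how a recursive rule is bracketed over the same span.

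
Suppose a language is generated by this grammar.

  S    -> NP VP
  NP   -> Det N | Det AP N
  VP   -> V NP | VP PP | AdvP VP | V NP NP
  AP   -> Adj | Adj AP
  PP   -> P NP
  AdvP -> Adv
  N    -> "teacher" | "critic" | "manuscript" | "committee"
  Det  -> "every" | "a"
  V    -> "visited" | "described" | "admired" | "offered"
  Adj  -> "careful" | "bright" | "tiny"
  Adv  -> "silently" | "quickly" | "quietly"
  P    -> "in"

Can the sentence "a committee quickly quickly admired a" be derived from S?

Ungrammatical

For S → NP VP, the only prefix that parses as NP is 'a committee', but the remainder 'quickly quickly admired a' is not a VP under these rules.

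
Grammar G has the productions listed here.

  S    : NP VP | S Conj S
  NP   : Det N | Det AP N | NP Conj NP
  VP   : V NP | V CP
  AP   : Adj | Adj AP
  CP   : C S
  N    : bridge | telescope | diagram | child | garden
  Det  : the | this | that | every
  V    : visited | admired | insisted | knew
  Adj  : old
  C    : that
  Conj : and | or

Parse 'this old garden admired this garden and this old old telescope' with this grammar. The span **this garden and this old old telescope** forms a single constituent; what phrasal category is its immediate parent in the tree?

VP

S
  NP
    Det: this
    AP
      Adj: old
    N: garden
  VP
    V: admired
    NP
      NP
        Det: this
        N: garden
      Conj: and
      NP
        Det: this
        AP
          Adj: old
          AP
            Adj: old
        N: telescope
The span 'this garden and this old old telescope' is the NP node built by NP → NP Conj NP.
Its mother is the VP built by VP → V NP.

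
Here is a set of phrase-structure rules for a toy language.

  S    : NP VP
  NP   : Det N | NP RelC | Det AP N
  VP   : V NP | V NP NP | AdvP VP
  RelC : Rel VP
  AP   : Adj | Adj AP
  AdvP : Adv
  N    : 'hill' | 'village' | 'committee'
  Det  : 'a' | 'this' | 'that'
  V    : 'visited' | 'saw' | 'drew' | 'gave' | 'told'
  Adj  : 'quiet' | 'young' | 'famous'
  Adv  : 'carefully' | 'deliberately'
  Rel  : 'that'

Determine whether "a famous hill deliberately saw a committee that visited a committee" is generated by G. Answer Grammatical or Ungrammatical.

S
  NP
    Det: a
    AP
      Adj: famous
    N: hill
  VP
    AdvP
      Adv: deliberately
    VP
      V: saw
      NP
        NP
          Det: a
          N: committee
        RelC
          Rel: that
          VP
            V: visited
            NP
              Det: a
              N: committee
Every word is introduced by a lexical rule and the phrasal rules combine the resulting categories into a single S.

Grammatical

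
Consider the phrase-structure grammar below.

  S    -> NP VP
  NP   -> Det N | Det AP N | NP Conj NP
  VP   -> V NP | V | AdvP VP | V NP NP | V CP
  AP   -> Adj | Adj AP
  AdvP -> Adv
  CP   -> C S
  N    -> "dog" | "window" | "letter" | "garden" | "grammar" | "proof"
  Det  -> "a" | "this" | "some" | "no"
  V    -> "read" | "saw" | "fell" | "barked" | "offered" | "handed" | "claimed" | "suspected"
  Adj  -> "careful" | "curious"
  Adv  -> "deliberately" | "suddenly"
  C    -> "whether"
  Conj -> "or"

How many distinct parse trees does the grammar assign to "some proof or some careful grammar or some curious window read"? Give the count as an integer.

2

The two bracketings:
[S [NP [NP [Det some] [N proof]] [Conj or] [NP [NP [Det some] [AP [Adj careful]] [N grammar]] [Conj or] [NP [Det some] [AP [Adj curious]] [N window]]]] [VP [V read]]]
[S [NP [NP [NP [Det some] [N proof]] [Conj or] [NP [Det some] [AP [Adj careful]] [N grammar]]] [Conj or] [NP [Det some] [AP [Adj curious]] [N window]]] [VP [V read]]]
The trees differ in how a recursive rule is bracketed over the same span.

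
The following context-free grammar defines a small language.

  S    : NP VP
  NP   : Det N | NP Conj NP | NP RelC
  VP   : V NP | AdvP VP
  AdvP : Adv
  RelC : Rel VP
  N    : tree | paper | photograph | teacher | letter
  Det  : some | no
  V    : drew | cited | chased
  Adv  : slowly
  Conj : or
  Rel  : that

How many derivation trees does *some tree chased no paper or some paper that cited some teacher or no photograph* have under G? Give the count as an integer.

5

Two of the 5 distinct bracketings:
[S [NP [Det some] [N tree]] [VP [V chased] [NP [NP [Det no] [N paper]] [Conj or] [NP [NP [NP [Det some] [N paper]] [RelC [Rel that] [VP [V cited] [NP [Det some] [N teacher]]]]] [Conj or] [NP [Det no] [N photograph]]]]]]
[S [NP [Det some] [N tree]] [VP [V chased] [NP [NP [Det no] [N paper]] [Conj or] [NP [NP [Det some] [N paper]] [RelC [Rel that] [VP [V cited] [NP [NP [Det some] [N teacher]] [Conj or] [NP [Det no] [N photograph]]]]]]]]]
The trees differ in how a recursive rule is bracketed over the same span.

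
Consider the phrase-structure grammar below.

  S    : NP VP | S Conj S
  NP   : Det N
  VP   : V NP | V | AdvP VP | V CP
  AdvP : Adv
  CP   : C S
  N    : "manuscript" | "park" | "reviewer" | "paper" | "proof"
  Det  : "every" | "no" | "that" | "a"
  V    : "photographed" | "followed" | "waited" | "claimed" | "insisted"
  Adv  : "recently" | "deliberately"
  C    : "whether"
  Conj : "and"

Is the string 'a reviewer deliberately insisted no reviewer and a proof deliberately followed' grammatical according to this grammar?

Grammatical

S
  S
    NP
      Det: a
      N: reviewer
    VP
      AdvP
        Adv: deliberately
      VP
        V: insisted
        NP
          Det: no
          N: reviewer
  Conj: and
  S
    NP
      Det: a
      N: proof
    VP
      AdvP
        Adv: deliberately
      VP
        V: followed
The bracketing above is licensed at every node by one of the given productions, with S at the root.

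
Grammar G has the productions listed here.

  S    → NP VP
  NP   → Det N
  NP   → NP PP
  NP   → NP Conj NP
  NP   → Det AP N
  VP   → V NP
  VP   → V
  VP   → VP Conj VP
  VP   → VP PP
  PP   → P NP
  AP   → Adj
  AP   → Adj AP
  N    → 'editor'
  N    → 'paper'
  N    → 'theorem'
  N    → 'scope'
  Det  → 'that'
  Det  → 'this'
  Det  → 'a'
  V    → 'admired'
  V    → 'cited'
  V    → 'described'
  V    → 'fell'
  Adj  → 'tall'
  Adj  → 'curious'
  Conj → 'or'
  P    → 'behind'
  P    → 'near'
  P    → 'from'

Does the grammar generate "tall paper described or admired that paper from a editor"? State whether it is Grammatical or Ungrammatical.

Ungrammatical

For S → NP VP, no prefix of the string parses as an NP.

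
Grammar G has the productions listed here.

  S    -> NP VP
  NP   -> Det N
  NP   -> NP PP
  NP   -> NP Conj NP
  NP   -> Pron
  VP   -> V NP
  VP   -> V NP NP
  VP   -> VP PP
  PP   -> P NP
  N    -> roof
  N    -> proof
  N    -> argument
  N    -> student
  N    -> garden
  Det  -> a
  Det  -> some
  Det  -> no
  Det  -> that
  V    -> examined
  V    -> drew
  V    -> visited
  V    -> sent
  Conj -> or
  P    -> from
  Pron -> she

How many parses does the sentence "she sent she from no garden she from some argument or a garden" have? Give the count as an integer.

Two of the 3 distinct bracketings:
[S [NP [Pron she]] [VP [V sent] [NP [NP [Pron she]] [PP [P from] [NP [Det no] [N garden]]]] [NP [NP [Pron she]] [PP [P from] [NP [NP [Det some] [N argument]] [Conj or] [NP [Det a] [N garden]]]]]]]
[S [NP [Pron she]] [VP [V sent] [NP [NP [Pron she]] [PP [P from] [NP [Det no] [N garden]]]] [NP [NP [NP [Pron she]] [PP [P from] [NP [Det some] [N argument]]]] [Conj or] [NP [Det a] [N garden]]]]]
The trees differ in how a recursive rule is bracketed over the same span.

3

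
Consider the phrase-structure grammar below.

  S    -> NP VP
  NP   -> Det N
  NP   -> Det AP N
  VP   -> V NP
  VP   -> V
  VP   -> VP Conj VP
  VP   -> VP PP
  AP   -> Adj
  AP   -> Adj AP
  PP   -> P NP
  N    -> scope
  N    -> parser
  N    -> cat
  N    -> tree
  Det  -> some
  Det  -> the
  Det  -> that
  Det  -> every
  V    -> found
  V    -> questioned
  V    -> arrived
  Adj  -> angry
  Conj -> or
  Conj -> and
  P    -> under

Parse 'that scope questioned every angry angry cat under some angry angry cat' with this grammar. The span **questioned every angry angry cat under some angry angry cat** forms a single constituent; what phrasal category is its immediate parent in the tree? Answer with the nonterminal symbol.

S
  NP
    Det: that
    N: scope
  VP
    VP
      V: questioned
      NP
        Det: every
        AP
          Adj: angry
          AP
            Adj: angry
        N: cat
    PP
      P: under
      NP
        Det: some
        AP
          Adj: angry
          AP
            Adj: angry
        N: cat
The span 'questioned every angry angry cat under some angry angry cat' is the VP node built by VP → VP PP.
Its mother is the S built by S → NP VP.

S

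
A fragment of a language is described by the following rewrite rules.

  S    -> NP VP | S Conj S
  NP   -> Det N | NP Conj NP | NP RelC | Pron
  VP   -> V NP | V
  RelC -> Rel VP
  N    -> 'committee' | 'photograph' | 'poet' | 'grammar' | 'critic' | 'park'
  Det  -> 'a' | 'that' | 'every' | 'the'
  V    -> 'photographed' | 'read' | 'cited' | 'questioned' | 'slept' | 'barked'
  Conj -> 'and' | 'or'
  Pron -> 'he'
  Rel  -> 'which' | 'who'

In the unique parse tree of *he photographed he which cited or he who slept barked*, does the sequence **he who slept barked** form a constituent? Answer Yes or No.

[S [S [NP [Pron he]] [VP [V photographed] [NP [NP [Pron he]] [RelC [Rel which] [VP [V cited]]]]]] [Conj or] [S [NP [NP [Pron he]] [RelC [Rel who] [VP [V slept]]]] [VP [V barked]]]]
The words 'he who slept barked' are exhaustively dominated by a single S node (built by S → NP VP), so they form a constituent.

Yes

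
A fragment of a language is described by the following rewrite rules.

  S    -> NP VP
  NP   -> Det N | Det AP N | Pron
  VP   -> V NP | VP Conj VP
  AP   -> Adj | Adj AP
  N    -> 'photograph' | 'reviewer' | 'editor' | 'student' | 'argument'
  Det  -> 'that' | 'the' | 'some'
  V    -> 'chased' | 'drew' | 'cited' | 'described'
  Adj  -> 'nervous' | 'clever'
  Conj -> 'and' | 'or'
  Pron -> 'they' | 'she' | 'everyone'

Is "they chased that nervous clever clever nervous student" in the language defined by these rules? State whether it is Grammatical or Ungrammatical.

[S [NP [Pron they]] [VP [V chased] [NP [Det that] [AP [Adj nervous] [AP [Adj clever] [AP [Adj clever] [AP [Adj nervous]]]]] [N student]]]]
Each bracket corresponds to one application of a listed rule, so the string is derivable from S.

Grammatical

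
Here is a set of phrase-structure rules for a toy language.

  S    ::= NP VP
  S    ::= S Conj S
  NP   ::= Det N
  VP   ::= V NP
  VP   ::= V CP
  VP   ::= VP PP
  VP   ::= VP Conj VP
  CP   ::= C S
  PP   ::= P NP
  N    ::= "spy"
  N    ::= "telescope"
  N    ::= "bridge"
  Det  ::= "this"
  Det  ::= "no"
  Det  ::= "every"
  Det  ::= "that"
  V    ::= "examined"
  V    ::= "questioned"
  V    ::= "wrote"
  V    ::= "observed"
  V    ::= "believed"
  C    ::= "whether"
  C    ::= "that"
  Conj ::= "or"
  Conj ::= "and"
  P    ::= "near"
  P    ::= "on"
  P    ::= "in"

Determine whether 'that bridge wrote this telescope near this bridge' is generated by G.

S
  NP
    Det: that
    N: bridge
  VP
    VP
      V: wrote
      NP
        Det: this
        N: telescope
    PP
      P: near
      NP
        Det: this
        N: bridge
Each bracket corresponds to one application of a listed rule, so the string is derivable from S.

Grammatical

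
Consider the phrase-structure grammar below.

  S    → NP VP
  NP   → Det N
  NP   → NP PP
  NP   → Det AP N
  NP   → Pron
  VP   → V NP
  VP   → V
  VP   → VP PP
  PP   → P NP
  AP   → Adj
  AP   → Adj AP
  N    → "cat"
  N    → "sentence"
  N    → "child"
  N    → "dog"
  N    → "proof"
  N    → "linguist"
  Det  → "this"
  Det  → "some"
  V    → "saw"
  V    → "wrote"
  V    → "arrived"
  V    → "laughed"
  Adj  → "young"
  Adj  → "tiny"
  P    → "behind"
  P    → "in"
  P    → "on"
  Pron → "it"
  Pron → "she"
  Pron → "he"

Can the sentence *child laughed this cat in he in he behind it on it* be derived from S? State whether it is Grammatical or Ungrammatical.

For S → NP VP, no prefix of the string parses as an NP.

Ungrammatical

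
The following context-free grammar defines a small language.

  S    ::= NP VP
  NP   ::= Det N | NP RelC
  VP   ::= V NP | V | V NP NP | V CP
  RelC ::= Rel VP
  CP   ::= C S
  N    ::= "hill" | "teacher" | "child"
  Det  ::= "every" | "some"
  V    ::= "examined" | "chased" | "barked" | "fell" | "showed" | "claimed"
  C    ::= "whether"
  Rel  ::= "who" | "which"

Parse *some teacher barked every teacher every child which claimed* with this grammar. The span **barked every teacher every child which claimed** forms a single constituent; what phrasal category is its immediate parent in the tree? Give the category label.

[S [NP [Det some] [N teacher]] [VP [V barked] [NP [Det every] [N teacher]] [NP [NP [Det every] [N child]] [RelC [Rel which] [VP [V claimed]]]]]]
The span 'barked every teacher every child which claimed' is the VP node built by VP → V NP NP.
Its mother is the S built by S → NP VP.

S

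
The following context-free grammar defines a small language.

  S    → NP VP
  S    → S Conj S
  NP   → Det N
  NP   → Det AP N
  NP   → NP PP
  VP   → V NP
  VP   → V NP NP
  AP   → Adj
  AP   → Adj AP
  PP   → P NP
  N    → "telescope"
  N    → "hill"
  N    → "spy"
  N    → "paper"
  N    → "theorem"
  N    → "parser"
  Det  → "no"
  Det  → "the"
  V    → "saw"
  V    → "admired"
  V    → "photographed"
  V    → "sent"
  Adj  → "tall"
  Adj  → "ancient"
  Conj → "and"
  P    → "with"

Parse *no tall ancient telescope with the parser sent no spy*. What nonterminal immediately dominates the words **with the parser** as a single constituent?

PP

S
  NP
    NP
      Det: no
      AP
        Adj: tall
        AP
          Adj: ancient
      N: telescope
    PP
      P: with
      NP
        Det: the
        N: parser
  VP
    V: sent
    NP
      Det: no
      N: spy
The span 'with the parser' is the PP node built by PP → P NP.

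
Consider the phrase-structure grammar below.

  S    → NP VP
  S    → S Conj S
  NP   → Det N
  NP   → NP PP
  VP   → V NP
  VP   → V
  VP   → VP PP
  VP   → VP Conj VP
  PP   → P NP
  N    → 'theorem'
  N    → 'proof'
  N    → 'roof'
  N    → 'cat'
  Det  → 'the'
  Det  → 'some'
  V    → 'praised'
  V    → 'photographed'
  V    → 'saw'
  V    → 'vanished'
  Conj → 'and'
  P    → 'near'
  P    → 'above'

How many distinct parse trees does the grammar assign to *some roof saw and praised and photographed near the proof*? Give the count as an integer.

Two of the 5 distinct bracketings:
[S [NP [Det some] [N roof]] [VP [VP [VP [V saw]] [Conj and] [VP [VP [V praised]] [Conj and] [VP [V photographed]]]] [PP [P near] [NP [Det the] [N proof]]]]]
[S [NP [Det some] [N roof]] [VP [VP [VP [VP [V saw]] [Conj and] [VP [V praised]]] [Conj and] [VP [V photographed]]] [PP [P near] [NP [Det the] [N proof]]]]]
The trees differ in how a recursive rule is bracketed over the same span.

5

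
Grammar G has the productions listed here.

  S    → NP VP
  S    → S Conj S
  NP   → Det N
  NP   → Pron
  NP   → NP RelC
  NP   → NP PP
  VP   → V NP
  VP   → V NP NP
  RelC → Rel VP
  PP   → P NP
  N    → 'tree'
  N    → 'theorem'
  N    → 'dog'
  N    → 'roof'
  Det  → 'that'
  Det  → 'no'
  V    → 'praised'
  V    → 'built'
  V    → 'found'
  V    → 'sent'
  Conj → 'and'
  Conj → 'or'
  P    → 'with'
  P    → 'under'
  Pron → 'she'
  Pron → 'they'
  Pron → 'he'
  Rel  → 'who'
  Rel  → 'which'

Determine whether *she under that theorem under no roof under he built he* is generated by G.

S
  NP
    NP
      Pron: she
    PP
      P: under
      NP
        NP
          Det: that
          N: theorem
        PP
          P: under
          NP
            NP
              Det: no
              N: roof
            PP
              P: under
              NP
                Pron: he
  VP
    V: built
    NP
      Pron: he
Each bracket corresponds to one application of a listed rule, so the string is derivable from S.

Grammatical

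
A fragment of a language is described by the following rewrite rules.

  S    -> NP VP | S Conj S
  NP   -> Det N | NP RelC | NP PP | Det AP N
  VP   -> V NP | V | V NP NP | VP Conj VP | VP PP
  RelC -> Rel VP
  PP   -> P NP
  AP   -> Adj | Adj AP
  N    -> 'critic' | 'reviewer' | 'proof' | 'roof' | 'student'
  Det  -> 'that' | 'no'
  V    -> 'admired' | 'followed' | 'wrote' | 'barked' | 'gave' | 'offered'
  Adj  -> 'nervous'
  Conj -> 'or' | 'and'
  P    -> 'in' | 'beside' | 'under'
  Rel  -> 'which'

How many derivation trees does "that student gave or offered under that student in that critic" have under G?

5

Two of the 5 distinct bracketings:
[S [NP [Det that] [N student]] [VP [VP [V gave]] [Conj or] [VP [VP [V offered]] [PP [P under] [NP [NP [Det that] [N student]] [PP [P in] [NP [Det that] [N critic]]]]]]]]
[S [NP [Det that] [N student]] [VP [VP [V gave]] [Conj or] [VP [VP [VP [V offered]] [PP [P under] [NP [Det that] [N student]]]] [PP [P in] [NP [Det that] [N critic]]]]]]
The difference turns on whether NP → NP PP is used at the relevant span, versus an alternative expansion of NP.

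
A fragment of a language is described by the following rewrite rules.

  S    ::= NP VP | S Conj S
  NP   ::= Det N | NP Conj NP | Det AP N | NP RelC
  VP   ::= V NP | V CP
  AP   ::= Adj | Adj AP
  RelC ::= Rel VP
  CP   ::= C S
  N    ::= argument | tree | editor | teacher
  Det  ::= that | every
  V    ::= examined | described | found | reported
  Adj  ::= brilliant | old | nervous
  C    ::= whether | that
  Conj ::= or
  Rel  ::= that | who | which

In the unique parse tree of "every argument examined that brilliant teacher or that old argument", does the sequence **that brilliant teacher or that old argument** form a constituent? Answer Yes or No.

Yes

[S [NP [Det every] [N argument]] [VP [V examined] [NP [NP [Det that] [AP [Adj brilliant]] [N teacher]] [Conj or] [NP [Det that] [AP [Adj old]] [N argument]]]]]
The words 'that brilliant teacher or that old argument' are exhaustively dominated by a single NP node (built by NP → NP Conj NP), so they form a constituent.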